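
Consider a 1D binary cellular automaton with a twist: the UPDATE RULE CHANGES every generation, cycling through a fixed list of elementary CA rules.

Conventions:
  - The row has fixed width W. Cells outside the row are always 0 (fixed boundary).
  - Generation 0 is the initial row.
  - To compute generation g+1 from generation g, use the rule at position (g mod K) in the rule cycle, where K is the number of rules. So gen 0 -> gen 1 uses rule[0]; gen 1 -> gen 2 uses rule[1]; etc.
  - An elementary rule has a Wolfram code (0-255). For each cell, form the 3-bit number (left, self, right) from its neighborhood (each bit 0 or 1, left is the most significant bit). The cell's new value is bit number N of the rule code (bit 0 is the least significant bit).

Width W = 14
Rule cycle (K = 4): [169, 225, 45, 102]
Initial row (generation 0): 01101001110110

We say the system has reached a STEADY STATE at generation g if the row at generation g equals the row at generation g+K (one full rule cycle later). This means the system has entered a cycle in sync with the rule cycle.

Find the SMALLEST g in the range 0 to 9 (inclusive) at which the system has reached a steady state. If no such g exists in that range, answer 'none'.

Gen 0: 01101001110110
Gen 1 (rule 169): 01010001101100
Gen 2 (rule 225): 00100100110101
Gen 3 (rule 45): 10100100101111
Gen 4 (rule 102): 11101101110001
Gen 5 (rule 169): 11011011100100
Gen 6 (rule 225): 01101101100001
Gen 7 (rule 45): 01011011001101
Gen 8 (rule 102): 11101101010111
Gen 9 (rule 169): 11011010101110
Gen 10 (rule 225): 01101101010110
Gen 11 (rule 45): 01011011111100
Gen 12 (rule 102): 11101100000100
Gen 13 (rule 169): 11011001110001

Answer: none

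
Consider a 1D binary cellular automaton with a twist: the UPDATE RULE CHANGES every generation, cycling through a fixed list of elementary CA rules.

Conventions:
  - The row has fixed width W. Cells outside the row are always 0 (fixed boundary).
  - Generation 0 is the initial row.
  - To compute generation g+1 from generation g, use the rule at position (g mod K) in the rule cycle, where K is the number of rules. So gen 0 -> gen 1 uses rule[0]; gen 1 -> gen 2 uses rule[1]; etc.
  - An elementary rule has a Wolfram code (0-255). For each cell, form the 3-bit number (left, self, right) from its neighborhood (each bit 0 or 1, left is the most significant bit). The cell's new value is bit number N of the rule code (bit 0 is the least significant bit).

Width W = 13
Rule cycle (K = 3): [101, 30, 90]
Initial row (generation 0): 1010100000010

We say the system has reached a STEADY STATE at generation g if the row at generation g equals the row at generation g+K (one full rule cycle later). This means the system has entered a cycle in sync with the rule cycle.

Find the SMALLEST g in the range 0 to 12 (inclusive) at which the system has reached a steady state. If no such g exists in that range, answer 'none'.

Gen 0: 1010100000010
Gen 1 (rule 101): 1111101111010
Gen 2 (rule 30): 1000001000011
Gen 3 (rule 90): 0100010100111
Gen 4 (rule 101): 0101011100001
Gen 5 (rule 30): 1101010010011
Gen 6 (rule 90): 1100001101111
Gen 7 (rule 101): 0101100110001
Gen 8 (rule 30): 1101011101011
Gen 9 (rule 90): 1100010100011
Gen 10 (rule 101): 0101011101001
Gen 11 (rule 30): 1101010001111
Gen 12 (rule 90): 1100001011001
Gen 13 (rule 101): 0101101101001
Gen 14 (rule 30): 1101001001111
Gen 15 (rule 90): 1100110111001

Answer: none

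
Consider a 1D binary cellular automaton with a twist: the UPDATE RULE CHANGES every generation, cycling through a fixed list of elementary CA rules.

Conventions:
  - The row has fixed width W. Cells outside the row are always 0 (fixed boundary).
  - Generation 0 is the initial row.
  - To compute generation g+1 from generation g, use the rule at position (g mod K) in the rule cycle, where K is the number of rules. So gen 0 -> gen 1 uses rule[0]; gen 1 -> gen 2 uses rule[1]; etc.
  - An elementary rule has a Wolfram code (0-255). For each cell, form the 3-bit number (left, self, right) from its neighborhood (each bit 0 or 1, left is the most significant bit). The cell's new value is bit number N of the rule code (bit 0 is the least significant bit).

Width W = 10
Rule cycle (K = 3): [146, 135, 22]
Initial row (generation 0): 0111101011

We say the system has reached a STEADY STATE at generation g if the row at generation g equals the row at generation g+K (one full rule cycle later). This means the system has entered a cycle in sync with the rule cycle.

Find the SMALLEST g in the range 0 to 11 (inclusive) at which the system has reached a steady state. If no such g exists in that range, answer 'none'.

Answer: 9

Derivation:
Gen 0: 0111101011
Gen 1 (rule 146): 1011000000
Gen 2 (rule 135): 1000011111
Gen 3 (rule 22): 1100100000
Gen 4 (rule 146): 0011010000
Gen 5 (rule 135): 1100010111
Gen 6 (rule 22): 0010110000
Gen 7 (rule 146): 0100001000
Gen 8 (rule 135): 1101111011
Gen 9 (rule 22): 0000000000
Gen 10 (rule 146): 0000000000
Gen 11 (rule 135): 1111111111
Gen 12 (rule 22): 0000000000
Gen 13 (rule 146): 0000000000
Gen 14 (rule 135): 1111111111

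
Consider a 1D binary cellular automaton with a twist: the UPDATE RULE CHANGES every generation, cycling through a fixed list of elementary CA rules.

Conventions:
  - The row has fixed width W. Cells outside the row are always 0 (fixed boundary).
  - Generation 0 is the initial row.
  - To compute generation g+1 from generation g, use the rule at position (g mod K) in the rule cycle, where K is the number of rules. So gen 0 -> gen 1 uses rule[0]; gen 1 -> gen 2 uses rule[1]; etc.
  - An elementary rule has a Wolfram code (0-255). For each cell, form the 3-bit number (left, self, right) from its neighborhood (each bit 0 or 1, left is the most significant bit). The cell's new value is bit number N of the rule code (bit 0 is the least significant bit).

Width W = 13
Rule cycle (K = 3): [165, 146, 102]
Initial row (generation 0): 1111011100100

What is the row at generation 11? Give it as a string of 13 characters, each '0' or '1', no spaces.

Gen 0: 1111011100100
Gen 1 (rule 165): 0110101000101
Gen 2 (rule 146): 1000000101000
Gen 3 (rule 102): 1000001111000
Gen 4 (rule 165): 1011100110011
Gen 5 (rule 146): 0001011001100
Gen 6 (rule 102): 0011101010100
Gen 7 (rule 165): 1001011111101
Gen 8 (rule 146): 0110001111000
Gen 9 (rule 102): 1010010001000
Gen 10 (rule 165): 1110010101011
Gen 11 (rule 146): 0101100000000

Answer: 0101100000000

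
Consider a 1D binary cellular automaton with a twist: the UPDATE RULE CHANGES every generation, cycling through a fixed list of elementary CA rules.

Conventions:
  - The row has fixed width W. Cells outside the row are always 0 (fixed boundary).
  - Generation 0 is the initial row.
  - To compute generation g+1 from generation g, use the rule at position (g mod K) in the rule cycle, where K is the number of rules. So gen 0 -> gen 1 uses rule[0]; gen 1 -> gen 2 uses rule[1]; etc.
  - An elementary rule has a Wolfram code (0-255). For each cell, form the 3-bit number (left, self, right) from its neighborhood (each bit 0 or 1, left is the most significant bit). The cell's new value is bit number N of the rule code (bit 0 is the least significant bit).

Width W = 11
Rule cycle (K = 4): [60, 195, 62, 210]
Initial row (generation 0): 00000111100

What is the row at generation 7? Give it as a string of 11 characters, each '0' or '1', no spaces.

Answer: 11111101000

Derivation:
Gen 0: 00000111100
Gen 1 (rule 60): 00000100010
Gen 2 (rule 195): 11111001100
Gen 3 (rule 62): 10000111010
Gen 4 (rule 210): 01001011001
Gen 5 (rule 60): 01101110101
Gen 6 (rule 195): 10100110000
Gen 7 (rule 62): 11111101000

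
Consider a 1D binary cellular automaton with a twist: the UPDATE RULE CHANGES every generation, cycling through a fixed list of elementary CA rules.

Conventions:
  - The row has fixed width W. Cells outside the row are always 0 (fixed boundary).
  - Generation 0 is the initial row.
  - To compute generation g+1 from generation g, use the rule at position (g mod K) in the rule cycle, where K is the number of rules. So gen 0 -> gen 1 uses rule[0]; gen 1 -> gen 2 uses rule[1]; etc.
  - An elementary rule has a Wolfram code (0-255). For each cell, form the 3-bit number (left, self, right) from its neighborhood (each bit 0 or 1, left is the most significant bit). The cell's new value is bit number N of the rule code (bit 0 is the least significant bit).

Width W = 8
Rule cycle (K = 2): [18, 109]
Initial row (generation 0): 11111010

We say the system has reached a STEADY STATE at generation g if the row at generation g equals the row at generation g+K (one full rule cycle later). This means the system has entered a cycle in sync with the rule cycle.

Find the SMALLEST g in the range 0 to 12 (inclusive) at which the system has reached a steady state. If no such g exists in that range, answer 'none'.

Answer: 3

Derivation:
Gen 0: 11111010
Gen 1 (rule 18): 00000001
Gen 2 (rule 109): 11111101
Gen 3 (rule 18): 00000000
Gen 4 (rule 109): 11111111
Gen 5 (rule 18): 00000000
Gen 6 (rule 109): 11111111
Gen 7 (rule 18): 00000000
Gen 8 (rule 109): 11111111
Gen 9 (rule 18): 00000000
Gen 10 (rule 109): 11111111
Gen 11 (rule 18): 00000000
Gen 12 (rule 109): 11111111
Gen 13 (rule 18): 00000000
Gen 14 (rule 109): 11111111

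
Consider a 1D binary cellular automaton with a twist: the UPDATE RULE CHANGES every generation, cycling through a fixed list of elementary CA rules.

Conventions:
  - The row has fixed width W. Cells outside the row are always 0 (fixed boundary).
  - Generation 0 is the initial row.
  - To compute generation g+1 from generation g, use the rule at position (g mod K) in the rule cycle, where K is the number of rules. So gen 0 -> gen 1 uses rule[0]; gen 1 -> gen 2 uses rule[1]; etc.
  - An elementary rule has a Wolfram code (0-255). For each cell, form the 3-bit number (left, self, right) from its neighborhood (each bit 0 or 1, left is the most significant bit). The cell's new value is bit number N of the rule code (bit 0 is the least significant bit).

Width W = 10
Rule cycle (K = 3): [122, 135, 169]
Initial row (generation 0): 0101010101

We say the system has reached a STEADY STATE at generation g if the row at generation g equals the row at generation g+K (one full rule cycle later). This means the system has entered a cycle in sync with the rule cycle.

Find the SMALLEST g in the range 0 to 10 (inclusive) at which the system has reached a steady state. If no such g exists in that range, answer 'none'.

Answer: 1

Derivation:
Gen 0: 0101010101
Gen 1 (rule 122): 1010101010
Gen 2 (rule 135): 1010101010
Gen 3 (rule 169): 0101010100
Gen 4 (rule 122): 1010101010
Gen 5 (rule 135): 1010101010
Gen 6 (rule 169): 0101010100
Gen 7 (rule 122): 1010101010
Gen 8 (rule 135): 1010101010
Gen 9 (rule 169): 0101010100
Gen 10 (rule 122): 1010101010
Gen 11 (rule 135): 1010101010
Gen 12 (rule 169): 0101010100
Gen 13 (rule 122): 1010101010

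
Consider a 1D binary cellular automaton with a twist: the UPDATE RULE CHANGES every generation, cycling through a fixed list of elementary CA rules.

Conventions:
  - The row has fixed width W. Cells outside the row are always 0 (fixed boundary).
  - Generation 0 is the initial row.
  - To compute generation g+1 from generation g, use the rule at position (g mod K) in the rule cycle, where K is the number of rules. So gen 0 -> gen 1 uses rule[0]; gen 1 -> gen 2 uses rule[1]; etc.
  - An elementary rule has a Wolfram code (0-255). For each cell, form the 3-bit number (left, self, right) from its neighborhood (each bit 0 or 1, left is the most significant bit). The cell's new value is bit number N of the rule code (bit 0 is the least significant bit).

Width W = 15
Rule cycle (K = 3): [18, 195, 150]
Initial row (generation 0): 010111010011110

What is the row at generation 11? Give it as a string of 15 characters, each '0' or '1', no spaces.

Answer: 001110100101111

Derivation:
Gen 0: 010111010011110
Gen 1 (rule 18): 100000001100001
Gen 2 (rule 195): 001111110101110
Gen 3 (rule 150): 010111100100101
Gen 4 (rule 18): 100000011011000
Gen 5 (rule 195): 001111101001011
Gen 6 (rule 150): 010111001111000
Gen 7 (rule 18): 100000110000100
Gen 8 (rule 195): 001111010111001
Gen 9 (rule 150): 010110010010111
Gen 10 (rule 18): 100001101100000
Gen 11 (rule 195): 001110100101111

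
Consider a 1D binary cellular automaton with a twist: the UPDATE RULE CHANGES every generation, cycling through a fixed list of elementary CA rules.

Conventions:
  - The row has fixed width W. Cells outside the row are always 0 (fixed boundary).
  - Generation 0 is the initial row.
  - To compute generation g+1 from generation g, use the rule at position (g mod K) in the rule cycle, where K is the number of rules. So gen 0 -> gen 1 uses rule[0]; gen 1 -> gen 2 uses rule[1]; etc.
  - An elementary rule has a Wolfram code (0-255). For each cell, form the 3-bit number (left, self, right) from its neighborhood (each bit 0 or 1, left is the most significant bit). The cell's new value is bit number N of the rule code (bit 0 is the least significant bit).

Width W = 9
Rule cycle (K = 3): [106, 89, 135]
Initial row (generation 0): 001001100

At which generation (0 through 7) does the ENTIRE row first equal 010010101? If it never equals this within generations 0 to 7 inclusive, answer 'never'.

Answer: never

Derivation:
Gen 0: 001001100
Gen 1 (rule 106): 010011100
Gen 2 (rule 89): 001010111
Gen 3 (rule 135): 111010010
Gen 4 (rule 106): 101100100
Gen 5 (rule 89): 001110011
Gen 6 (rule 135): 110100100
Gen 7 (rule 106): 111001000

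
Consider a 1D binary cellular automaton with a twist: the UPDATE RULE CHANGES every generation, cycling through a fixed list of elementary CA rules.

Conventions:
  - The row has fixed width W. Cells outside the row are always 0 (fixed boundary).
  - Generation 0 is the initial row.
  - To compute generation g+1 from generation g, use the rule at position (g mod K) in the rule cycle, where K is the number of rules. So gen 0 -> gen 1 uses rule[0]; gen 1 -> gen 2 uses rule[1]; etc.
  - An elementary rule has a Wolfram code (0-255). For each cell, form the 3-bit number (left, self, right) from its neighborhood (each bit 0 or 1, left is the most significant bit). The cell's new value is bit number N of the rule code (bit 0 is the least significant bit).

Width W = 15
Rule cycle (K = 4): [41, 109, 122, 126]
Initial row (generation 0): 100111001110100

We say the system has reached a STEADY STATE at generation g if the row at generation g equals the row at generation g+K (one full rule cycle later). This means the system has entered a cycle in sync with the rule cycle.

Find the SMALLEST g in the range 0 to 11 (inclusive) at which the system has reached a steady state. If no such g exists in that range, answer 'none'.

Answer: none

Derivation:
Gen 0: 100111001110100
Gen 1 (rule 41): 000100001001001
Gen 2 (rule 109): 110101101001001
Gen 3 (rule 122): 111011110110110
Gen 4 (rule 126): 101110011111111
Gen 5 (rule 41): 011000010000000
Gen 6 (rule 109): 011011010111111
Gen 7 (rule 122): 111111101100001
Gen 8 (rule 126): 100000111110011
Gen 9 (rule 41): 001110100000010
Gen 10 (rule 109): 101011101111010
Gen 11 (rule 122): 010110111001101
Gen 12 (rule 126): 111111101111111
Gen 13 (rule 41): 100000011000000
Gen 14 (rule 109): 101111011011111
Gen 15 (rule 122): 011001111110001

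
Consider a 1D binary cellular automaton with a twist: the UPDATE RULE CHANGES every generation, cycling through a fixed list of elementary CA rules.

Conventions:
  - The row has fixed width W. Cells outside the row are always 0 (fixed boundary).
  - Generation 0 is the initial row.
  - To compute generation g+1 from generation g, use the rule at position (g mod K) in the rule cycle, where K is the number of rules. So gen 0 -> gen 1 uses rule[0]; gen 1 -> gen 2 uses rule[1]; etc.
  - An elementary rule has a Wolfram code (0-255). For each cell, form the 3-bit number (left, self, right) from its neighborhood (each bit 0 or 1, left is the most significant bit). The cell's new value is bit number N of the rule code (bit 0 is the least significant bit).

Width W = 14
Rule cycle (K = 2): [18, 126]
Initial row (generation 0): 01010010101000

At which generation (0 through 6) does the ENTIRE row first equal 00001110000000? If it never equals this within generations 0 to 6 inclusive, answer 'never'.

Gen 0: 01010010101000
Gen 1 (rule 18): 10001100000100
Gen 2 (rule 126): 11011110001110
Gen 3 (rule 18): 00000001010001
Gen 4 (rule 126): 00000011111011
Gen 5 (rule 18): 00000100000000
Gen 6 (rule 126): 00001110000000

Answer: 6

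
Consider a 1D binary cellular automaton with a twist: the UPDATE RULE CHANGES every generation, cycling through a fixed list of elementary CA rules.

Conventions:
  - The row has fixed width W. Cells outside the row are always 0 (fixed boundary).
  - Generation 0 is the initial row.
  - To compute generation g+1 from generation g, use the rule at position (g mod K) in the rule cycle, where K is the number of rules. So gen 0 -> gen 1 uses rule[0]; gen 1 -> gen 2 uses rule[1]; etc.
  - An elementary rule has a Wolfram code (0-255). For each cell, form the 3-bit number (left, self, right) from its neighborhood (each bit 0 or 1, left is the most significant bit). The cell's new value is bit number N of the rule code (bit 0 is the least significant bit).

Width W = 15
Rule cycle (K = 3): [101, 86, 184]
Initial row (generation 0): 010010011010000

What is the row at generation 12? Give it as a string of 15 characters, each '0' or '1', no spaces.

Answer: 001001000011110

Derivation:
Gen 0: 010010011010000
Gen 1 (rule 101): 010010001110111
Gen 2 (rule 86): 111111010010001
Gen 3 (rule 184): 111110101001000
Gen 4 (rule 101): 000011111001011
Gen 5 (rule 86): 000100001111001
Gen 6 (rule 184): 000010001110100
Gen 7 (rule 101): 111010100011101
Gen 8 (rule 86): 001010110100101
Gen 9 (rule 184): 000101101010010
Gen 10 (rule 101): 110110111110010
Gen 11 (rule 86): 010010000011111
Gen 12 (rule 184): 001001000011110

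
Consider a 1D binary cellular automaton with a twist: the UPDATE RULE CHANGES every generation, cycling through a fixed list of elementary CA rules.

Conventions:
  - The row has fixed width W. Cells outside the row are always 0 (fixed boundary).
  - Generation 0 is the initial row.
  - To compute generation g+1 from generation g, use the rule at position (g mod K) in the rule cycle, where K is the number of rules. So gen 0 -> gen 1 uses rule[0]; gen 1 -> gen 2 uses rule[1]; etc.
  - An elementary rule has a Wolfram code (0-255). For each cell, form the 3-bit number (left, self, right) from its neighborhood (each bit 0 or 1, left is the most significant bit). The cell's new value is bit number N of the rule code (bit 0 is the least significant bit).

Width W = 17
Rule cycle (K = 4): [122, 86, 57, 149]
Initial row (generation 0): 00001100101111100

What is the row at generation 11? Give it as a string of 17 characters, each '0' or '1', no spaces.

Answer: 10101010101010110

Derivation:
Gen 0: 00001100101111100
Gen 1 (rule 122): 00011111011000110
Gen 2 (rule 86): 00100001001101011
Gen 3 (rule 57): 10011100101010110
Gen 4 (rule 149): 11001010101010001
Gen 5 (rule 122): 11110101010101010
Gen 6 (rule 86): 00010101010101011
Gen 7 (rule 57): 11001010101010110
Gen 8 (rule 149): 00101010101010001
Gen 9 (rule 122): 01010101010101010
Gen 10 (rule 86): 11010101010101011
Gen 11 (rule 57): 10101010101010110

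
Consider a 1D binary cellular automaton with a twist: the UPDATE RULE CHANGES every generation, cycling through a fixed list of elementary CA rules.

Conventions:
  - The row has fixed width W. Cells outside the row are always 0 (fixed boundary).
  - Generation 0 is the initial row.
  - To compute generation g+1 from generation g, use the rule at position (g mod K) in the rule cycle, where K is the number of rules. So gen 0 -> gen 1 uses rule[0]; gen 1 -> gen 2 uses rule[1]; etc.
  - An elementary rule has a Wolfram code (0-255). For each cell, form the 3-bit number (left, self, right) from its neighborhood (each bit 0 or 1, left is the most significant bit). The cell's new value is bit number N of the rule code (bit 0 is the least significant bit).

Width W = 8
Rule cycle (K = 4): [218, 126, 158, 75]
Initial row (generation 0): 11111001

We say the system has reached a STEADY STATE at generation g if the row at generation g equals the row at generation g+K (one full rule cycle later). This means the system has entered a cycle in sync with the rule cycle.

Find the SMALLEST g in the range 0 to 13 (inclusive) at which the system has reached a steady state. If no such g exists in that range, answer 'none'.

Gen 0: 11111001
Gen 1 (rule 218): 11111110
Gen 2 (rule 126): 10000011
Gen 3 (rule 158): 11000110
Gen 4 (rule 75): 11011110
Gen 5 (rule 218): 11011111
Gen 6 (rule 126): 11110001
Gen 7 (rule 158): 11101011
Gen 8 (rule 75): 10100011
Gen 9 (rule 218): 00010111
Gen 10 (rule 126): 00111101
Gen 11 (rule 158): 01111001
Gen 12 (rule 75): 11001010
Gen 13 (rule 218): 11110001
Gen 14 (rule 126): 10011011
Gen 15 (rule 158): 11110010
Gen 16 (rule 75): 10010100
Gen 17 (rule 218): 01100010

Answer: none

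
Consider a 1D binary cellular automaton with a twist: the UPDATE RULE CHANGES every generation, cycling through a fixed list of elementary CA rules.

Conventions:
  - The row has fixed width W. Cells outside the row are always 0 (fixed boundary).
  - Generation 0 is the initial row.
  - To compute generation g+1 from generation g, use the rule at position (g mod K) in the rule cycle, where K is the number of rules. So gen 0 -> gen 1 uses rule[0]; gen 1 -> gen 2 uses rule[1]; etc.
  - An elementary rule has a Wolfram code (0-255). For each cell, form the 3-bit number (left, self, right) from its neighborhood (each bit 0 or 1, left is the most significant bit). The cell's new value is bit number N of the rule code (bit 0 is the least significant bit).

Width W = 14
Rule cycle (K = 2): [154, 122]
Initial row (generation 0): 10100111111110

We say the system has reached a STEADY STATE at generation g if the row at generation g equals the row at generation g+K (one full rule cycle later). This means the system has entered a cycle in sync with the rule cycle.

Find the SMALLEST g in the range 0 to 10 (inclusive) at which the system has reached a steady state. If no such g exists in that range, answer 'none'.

Gen 0: 10100111111110
Gen 1 (rule 154): 00011111111101
Gen 2 (rule 122): 00110000000110
Gen 3 (rule 154): 01101000001101
Gen 4 (rule 122): 11110100011110
Gen 5 (rule 154): 11100010111101
Gen 6 (rule 122): 10110101100110
Gen 7 (rule 154): 00100001011101
Gen 8 (rule 122): 01010010110110
Gen 9 (rule 154): 10001100100101
Gen 10 (rule 122): 01011111011010
Gen 11 (rule 154): 10011110010001
Gen 12 (rule 122): 01110011101010

Answer: none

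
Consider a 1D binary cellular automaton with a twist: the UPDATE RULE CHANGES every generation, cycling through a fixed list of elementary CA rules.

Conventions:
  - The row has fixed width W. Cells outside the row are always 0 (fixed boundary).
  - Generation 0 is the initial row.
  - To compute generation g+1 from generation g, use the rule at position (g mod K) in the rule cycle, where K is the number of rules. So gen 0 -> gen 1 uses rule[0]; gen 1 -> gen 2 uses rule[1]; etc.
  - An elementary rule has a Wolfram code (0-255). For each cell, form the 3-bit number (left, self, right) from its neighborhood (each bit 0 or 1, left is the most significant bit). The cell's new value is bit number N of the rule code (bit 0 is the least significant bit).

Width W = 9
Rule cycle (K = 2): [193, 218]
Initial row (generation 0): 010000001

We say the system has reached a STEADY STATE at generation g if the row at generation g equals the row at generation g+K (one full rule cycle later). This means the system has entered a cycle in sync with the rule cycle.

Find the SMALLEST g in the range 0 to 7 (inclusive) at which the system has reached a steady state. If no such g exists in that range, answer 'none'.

Gen 0: 010000001
Gen 1 (rule 193): 000111100
Gen 2 (rule 218): 001111110
Gen 3 (rule 193): 100111110
Gen 4 (rule 218): 011111111
Gen 5 (rule 193): 001111111
Gen 6 (rule 218): 011111111
Gen 7 (rule 193): 001111111
Gen 8 (rule 218): 011111111
Gen 9 (rule 193): 001111111

Answer: 4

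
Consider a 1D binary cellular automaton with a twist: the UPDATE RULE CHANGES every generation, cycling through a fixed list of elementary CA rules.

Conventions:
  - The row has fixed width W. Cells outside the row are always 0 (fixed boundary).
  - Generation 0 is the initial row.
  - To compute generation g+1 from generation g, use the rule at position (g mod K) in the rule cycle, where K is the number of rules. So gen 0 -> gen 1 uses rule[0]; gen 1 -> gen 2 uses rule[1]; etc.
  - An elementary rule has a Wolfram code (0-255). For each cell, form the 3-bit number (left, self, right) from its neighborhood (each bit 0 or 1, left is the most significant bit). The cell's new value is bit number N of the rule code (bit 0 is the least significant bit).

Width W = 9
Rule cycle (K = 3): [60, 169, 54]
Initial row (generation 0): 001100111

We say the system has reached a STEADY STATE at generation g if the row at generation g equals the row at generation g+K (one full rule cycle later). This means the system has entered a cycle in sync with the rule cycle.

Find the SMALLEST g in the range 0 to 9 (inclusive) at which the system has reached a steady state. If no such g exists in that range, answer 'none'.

Answer: none

Derivation:
Gen 0: 001100111
Gen 1 (rule 60): 001010100
Gen 2 (rule 169): 100101001
Gen 3 (rule 54): 111111111
Gen 4 (rule 60): 100000000
Gen 5 (rule 169): 001111111
Gen 6 (rule 54): 010000000
Gen 7 (rule 60): 011000000
Gen 8 (rule 169): 010011111
Gen 9 (rule 54): 111100000
Gen 10 (rule 60): 100010000
Gen 11 (rule 169): 001000111
Gen 12 (rule 54): 011101000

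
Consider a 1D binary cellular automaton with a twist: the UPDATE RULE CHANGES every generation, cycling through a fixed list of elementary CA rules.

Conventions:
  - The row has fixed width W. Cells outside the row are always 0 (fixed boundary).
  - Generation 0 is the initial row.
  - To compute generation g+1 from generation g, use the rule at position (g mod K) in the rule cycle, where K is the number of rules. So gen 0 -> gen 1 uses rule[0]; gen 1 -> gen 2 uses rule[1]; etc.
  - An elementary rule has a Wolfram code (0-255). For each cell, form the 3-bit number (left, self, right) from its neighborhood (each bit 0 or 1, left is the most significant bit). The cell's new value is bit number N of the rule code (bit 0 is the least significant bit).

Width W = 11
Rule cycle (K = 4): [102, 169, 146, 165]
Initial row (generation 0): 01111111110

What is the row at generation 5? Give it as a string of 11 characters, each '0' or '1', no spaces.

Gen 0: 01111111110
Gen 1 (rule 102): 10000000010
Gen 2 (rule 169): 00111111000
Gen 3 (rule 146): 01011110100
Gen 4 (rule 165): 01101101101
Gen 5 (rule 102): 10110110111

Answer: 10110110111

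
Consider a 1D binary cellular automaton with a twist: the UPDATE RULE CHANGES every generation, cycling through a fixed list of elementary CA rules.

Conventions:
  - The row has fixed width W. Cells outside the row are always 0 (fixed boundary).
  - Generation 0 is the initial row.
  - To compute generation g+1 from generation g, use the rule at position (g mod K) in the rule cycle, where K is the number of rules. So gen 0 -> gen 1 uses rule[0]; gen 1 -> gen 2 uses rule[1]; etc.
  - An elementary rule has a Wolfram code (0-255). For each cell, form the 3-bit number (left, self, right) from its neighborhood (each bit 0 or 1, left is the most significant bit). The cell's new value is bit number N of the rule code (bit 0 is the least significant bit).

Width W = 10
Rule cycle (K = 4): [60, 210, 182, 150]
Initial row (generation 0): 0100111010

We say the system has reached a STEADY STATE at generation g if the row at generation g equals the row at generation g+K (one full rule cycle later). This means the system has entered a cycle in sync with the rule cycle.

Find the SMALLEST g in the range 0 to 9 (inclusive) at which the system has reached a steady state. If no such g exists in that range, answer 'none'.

Answer: none

Derivation:
Gen 0: 0100111010
Gen 1 (rule 60): 0110100111
Gen 2 (rule 210): 1010011011
Gen 3 (rule 182): 1111100100
Gen 4 (rule 150): 0111011110
Gen 5 (rule 60): 0100110001
Gen 6 (rule 210): 1011011010
Gen 7 (rule 182): 1100100111
Gen 8 (rule 150): 0011111010
Gen 9 (rule 60): 0010000111
Gen 10 (rule 210): 0101001011
Gen 11 (rule 182): 1111111100
Gen 12 (rule 150): 0111111010
Gen 13 (rule 60): 0100000111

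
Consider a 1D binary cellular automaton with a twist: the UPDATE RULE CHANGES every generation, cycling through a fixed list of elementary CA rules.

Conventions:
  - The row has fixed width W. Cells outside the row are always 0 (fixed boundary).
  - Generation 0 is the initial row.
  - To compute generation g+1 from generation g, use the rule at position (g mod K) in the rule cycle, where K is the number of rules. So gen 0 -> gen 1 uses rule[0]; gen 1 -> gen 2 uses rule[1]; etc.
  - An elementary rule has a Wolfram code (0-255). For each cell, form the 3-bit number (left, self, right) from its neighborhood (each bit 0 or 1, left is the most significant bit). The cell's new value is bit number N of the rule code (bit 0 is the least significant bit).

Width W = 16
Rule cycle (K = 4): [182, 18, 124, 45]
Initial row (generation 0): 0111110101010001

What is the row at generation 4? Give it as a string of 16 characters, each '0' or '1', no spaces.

Gen 0: 0111110101010001
Gen 1 (rule 182): 1011101111111011
Gen 2 (rule 18): 0000000000000000
Gen 3 (rule 124): 0000000000000000
Gen 4 (rule 45): 1111111111111111

Answer: 1111111111111111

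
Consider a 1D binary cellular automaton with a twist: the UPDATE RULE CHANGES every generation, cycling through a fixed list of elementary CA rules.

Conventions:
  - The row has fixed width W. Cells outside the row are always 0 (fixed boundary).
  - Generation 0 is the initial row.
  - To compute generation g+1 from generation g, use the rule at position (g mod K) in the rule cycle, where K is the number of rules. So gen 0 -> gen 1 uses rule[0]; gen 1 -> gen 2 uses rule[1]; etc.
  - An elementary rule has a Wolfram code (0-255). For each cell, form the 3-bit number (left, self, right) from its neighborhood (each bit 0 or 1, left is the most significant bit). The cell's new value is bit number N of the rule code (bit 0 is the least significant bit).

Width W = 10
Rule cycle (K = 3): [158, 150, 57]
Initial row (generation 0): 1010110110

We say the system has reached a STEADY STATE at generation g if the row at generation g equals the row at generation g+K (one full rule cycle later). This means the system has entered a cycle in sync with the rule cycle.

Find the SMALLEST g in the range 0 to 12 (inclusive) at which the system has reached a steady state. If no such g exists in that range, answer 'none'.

Answer: none

Derivation:
Gen 0: 1010110110
Gen 1 (rule 158): 1010100101
Gen 2 (rule 150): 1010111101
Gen 3 (rule 57): 0101100010
Gen 4 (rule 158): 1101010111
Gen 5 (rule 150): 0001010010
Gen 6 (rule 57): 1100101001
Gen 7 (rule 158): 1011101111
Gen 8 (rule 150): 1001000110
Gen 9 (rule 57): 0100110101
Gen 10 (rule 158): 1111100101
Gen 11 (rule 150): 0111011101
Gen 12 (rule 57): 0100110010
Gen 13 (rule 158): 1111101111
Gen 14 (rule 150): 0111000110
Gen 15 (rule 57): 0100110101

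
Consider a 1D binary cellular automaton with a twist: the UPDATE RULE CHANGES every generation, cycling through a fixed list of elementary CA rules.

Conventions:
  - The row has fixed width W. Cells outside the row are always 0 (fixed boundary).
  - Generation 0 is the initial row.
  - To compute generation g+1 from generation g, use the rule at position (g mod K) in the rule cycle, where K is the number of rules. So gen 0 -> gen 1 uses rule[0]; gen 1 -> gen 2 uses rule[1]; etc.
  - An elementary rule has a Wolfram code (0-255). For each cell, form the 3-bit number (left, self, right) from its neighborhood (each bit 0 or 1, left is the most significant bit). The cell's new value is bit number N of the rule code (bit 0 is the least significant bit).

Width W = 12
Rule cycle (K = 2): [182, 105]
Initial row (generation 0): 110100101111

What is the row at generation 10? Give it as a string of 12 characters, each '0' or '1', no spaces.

Gen 0: 110100101111
Gen 1 (rule 182): 001111110110
Gen 2 (rule 105): 101000011110
Gen 3 (rule 182): 111100101101
Gen 4 (rule 105): 100100011110
Gen 5 (rule 182): 111110101101
Gen 6 (rule 105): 100011011110
Gen 7 (rule 182): 110100101101
Gen 8 (rule 105): 111000011110
Gen 9 (rule 182): 010100101101
Gen 10 (rule 105): 001000011110

Answer: 001000011110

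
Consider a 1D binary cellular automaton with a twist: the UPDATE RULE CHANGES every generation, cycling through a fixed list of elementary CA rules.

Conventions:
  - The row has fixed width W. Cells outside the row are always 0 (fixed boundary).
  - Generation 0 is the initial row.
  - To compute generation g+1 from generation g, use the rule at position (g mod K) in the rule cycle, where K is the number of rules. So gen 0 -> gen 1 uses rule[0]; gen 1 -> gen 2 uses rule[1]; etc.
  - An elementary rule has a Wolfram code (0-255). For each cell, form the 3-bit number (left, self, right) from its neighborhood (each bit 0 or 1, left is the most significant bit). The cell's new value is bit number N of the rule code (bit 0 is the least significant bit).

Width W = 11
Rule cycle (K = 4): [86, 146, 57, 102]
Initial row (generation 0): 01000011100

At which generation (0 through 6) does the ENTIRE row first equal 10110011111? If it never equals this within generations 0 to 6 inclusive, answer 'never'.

Answer: never

Derivation:
Gen 0: 01000011100
Gen 1 (rule 86): 11100100110
Gen 2 (rule 146): 01011011001
Gen 3 (rule 57): 00110110100
Gen 4 (rule 102): 01011011100
Gen 5 (rule 86): 11001000110
Gen 6 (rule 146): 00110101001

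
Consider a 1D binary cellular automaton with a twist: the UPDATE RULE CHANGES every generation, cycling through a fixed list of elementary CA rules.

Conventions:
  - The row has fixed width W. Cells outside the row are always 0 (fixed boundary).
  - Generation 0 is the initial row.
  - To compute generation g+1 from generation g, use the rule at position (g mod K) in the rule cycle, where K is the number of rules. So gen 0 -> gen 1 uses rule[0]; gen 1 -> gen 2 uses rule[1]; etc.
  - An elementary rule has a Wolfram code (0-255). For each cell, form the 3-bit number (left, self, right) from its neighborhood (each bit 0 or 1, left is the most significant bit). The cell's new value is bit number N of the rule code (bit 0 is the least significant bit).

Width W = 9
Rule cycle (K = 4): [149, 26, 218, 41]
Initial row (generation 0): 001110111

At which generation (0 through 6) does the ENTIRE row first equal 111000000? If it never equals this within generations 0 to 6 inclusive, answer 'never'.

Answer: 3

Derivation:
Gen 0: 001110111
Gen 1 (rule 149): 100100010
Gen 2 (rule 26): 011010101
Gen 3 (rule 218): 111000000
Gen 4 (rule 41): 100011111
Gen 5 (rule 149): 111001110
Gen 6 (rule 26): 100111001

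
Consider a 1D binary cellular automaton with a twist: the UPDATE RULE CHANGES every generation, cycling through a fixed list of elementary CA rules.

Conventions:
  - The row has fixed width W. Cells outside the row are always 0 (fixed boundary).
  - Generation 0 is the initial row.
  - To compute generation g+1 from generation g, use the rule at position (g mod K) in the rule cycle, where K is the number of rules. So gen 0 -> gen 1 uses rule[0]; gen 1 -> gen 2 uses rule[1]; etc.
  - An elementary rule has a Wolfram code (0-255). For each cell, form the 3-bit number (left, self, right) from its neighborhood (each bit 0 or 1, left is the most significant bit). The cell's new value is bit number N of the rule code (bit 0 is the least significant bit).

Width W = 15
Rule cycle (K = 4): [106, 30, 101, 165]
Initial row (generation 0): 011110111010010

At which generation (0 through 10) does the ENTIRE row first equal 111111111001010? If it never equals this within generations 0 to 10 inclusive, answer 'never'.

Answer: never

Derivation:
Gen 0: 011110111010010
Gen 1 (rule 106): 110011101100100
Gen 2 (rule 30): 101110001011110
Gen 3 (rule 101): 110010101100010
Gen 4 (rule 165): 000011110001010
Gen 5 (rule 106): 000110010010100
Gen 6 (rule 30): 001101111110110
Gen 7 (rule 101): 100110000011010
Gen 8 (rule 165): 100000111000110
Gen 9 (rule 106): 000001101001110
Gen 10 (rule 30): 000011001111001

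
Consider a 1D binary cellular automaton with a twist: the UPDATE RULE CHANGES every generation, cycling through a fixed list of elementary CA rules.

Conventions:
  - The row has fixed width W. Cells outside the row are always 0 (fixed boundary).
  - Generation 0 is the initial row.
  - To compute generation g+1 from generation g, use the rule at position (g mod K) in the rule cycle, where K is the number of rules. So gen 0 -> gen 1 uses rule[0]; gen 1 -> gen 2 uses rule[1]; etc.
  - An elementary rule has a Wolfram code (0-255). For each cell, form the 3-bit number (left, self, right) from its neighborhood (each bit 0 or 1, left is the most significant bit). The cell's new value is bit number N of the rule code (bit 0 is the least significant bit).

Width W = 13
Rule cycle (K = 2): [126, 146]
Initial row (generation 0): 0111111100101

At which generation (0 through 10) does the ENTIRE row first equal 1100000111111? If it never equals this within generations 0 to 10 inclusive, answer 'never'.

Answer: 1

Derivation:
Gen 0: 0111111100101
Gen 1 (rule 126): 1100000111111
Gen 2 (rule 146): 0010001011110
Gen 3 (rule 126): 0111011110011
Gen 4 (rule 146): 1010001101100
Gen 5 (rule 126): 1111011111110
Gen 6 (rule 146): 0110001111101
Gen 7 (rule 126): 1111011000111
Gen 8 (rule 146): 0110000101010
Gen 9 (rule 126): 1111001111111
Gen 10 (rule 146): 0110110111110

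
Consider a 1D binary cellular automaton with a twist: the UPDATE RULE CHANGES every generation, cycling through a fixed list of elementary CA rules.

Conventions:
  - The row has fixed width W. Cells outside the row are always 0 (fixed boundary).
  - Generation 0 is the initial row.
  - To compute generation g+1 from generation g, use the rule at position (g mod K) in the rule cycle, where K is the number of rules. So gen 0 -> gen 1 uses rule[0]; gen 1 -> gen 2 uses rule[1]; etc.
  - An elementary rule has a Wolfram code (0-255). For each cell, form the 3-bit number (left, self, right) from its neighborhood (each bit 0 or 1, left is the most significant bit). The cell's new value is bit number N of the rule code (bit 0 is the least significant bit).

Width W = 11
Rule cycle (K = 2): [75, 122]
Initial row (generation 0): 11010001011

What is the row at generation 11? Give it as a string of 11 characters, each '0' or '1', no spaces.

Gen 0: 11010001011
Gen 1 (rule 75): 11000110011
Gen 2 (rule 122): 11101111111
Gen 3 (rule 75): 10101000001
Gen 4 (rule 122): 01010100010
Gen 5 (rule 75): 10000001100
Gen 6 (rule 122): 01000011110
Gen 7 (rule 75): 10011110010
Gen 8 (rule 122): 01110011101
Gen 9 (rule 75): 11010110100
Gen 10 (rule 122): 11101111010
Gen 11 (rule 75): 10101001000

Answer: 10101001000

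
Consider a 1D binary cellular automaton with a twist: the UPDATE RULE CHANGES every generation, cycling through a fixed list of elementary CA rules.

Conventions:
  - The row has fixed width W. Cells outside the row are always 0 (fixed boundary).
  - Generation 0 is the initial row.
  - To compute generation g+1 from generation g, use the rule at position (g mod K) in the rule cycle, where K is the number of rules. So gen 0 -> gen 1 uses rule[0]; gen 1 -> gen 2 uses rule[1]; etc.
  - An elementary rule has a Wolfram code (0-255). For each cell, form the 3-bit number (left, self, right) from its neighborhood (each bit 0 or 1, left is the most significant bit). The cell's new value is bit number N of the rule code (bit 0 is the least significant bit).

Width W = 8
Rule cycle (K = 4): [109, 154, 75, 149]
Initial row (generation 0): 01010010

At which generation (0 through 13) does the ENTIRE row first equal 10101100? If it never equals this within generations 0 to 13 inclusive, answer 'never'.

Answer: 3

Derivation:
Gen 0: 01010010
Gen 1 (rule 109): 01110010
Gen 2 (rule 154): 11101101
Gen 3 (rule 75): 10101100
Gen 4 (rule 149): 10100011
Gen 5 (rule 109): 11101011
Gen 6 (rule 154): 11000010
Gen 7 (rule 75): 11011100
Gen 8 (rule 149): 00001011
Gen 9 (rule 109): 11101111
Gen 10 (rule 154): 11001110
Gen 11 (rule 75): 11011010
Gen 12 (rule 149): 00000011
Gen 13 (rule 109): 11111011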